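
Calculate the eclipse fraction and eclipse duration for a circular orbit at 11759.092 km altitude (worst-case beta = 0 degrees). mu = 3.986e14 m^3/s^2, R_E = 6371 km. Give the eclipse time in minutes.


r = 18130.0920 km
T = 404.9114 min
Eclipse fraction = arcsin(R_E/r)/pi = arcsin(6371.0000/18130.0920)/pi
= arcsin(0.3514047)/pi = 0.1142959
Eclipse duration = 0.1142959 * 404.9114 = 46.2797 min

46.2797 minutes


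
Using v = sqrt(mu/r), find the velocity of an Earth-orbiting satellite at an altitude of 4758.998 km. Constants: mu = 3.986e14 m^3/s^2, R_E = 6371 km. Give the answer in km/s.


r = R_E + alt = 6371.0 + 4758.998 = 11129.9980 km = 1.1129998e+07 m
v = sqrt(mu/r) = sqrt(3.986e14 / 1.1129998e+07) = 5984.4067 m/s = 5.9844 km/s

5.9844 km/s


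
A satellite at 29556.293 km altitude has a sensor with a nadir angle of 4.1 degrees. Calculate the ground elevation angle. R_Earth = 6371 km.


r = R_E + alt = 35927.2930 km
Law of sines in the satellite / Earth-center / ground-point triangle:
  sin(nadir)/R_E = sin(90 + el)/r  =>  cos(el) = (r/R_E)*sin(nadir)
cos(el) = (35927.2930 / 6371.0000) * sin(4.1 deg) = 0.4031878
el = arccos(0.4031878) = 66.2224 deg
(Earth-central angle = 90 - nadir - el = 19.6776 deg)

66.2224 degrees


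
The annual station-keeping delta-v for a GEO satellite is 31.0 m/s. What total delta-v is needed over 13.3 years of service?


dV = rate * years = 31.0 * 13.3
dV = 412.3000 m/s

412.3000 m/s


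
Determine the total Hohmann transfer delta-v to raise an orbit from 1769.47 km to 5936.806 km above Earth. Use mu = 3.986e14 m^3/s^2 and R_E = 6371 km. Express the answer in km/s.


r1 = 8140.4700 km = 8.14047e+06 m
r2 = 12307.8060 km = 1.2307806e+07 m
dv1 = sqrt(mu/r1)*(sqrt(2*r2/(r1+r2)) - 1) = 680.0025 m/s
dv2 = sqrt(mu/r2)*(1 - sqrt(2*r1/(r1+r2))) = 612.9004 m/s
total dv = |dv1| + |dv2| = 680.0025 + 612.9004 = 1292.9029 m/s = 1.2929 km/s

1.2929 km/s


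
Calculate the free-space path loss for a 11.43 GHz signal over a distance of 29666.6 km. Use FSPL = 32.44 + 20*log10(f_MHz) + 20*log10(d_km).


f = 11.43 GHz = 11430.0000 MHz
d = 29666.6 km
FSPL = 32.44 + 20*log10(11430.0000) + 20*log10(29666.6)
FSPL = 32.44 + 81.1609 + 89.4454
FSPL = 203.0463 dB

203.0463 dB


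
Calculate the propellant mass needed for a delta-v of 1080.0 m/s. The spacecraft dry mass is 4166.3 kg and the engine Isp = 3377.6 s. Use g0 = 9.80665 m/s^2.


ve = Isp * g0 = 3377.6 * 9.80665 = 33122.941040 m/s
mass ratio = exp(dv/ve) = exp(1080.0/33122.941040) = 1.03314319
m_prop = m_dry * (mr - 1) = 4166.3 * (1.03314319 - 1)
m_prop = 138.0845 kg

138.0845 kg


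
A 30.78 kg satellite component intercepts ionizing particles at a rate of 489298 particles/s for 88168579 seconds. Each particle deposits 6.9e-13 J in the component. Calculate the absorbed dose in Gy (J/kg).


Total energy deposited = rate * time * E_per
  = 489298 * 88168579 * 6.9e-13 = 29.7671 J
Dose = E_total / mass = 29.7671 / 30.78
Dose = 0.9670919 Gy

0.9671 Gy


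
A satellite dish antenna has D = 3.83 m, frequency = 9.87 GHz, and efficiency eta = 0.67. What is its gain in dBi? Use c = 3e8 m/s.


lambda = c/f = 3e8 / 9.87e+09 = 0.03039514 m
G = eta*(pi*D/lambda)^2 = 0.67*(pi*3.83/0.03039514)^2
G = 104993.8575 (linear)
G = 10*log10(104993.8575) = 50.2116 dBi

50.2116 dBi


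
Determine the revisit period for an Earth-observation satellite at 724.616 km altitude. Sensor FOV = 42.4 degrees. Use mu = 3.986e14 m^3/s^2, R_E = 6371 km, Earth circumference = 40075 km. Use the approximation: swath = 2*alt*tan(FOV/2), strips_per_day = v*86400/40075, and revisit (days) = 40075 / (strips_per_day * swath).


swath = 2*724.616*tan(0.3700098) = 562.1200 km
v = sqrt(mu/r) = 7495.0338 m/s = 7.4950 km/s
strips/day = v*86400/40075 = 7.4950*86400/40075 = 16.1590
coverage/day = strips * swath = 16.1590 * 562.1200 = 9083.2837 km
revisit = 40075 / 9083.2837 = 4.4120 days

4.4120 days


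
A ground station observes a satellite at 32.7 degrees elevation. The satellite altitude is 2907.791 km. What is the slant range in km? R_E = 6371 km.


h = 2907.791 km, el = 32.7 deg
d = -R_E*sin(el) + sqrt((R_E*sin(el))^2 + 2*R_E*h + h^2)
d = -6371.0000*sin(0.5707227) + sqrt((6371.0000*0.5402403)^2 + 2*6371.0000*2907.791 + 2907.791^2)
d = 4131.2919 km

4131.2919 km


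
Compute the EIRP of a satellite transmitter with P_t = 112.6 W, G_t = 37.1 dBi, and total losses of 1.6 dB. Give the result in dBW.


Pt = 112.6 W = 20.5154 dBW
EIRP = Pt_dBW + Gt - losses = 20.5154 + 37.1 - 1.6 = 56.0154 dBW

56.0154 dBW


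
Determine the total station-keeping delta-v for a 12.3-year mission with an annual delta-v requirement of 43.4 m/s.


dV = rate * years = 43.4 * 12.3
dV = 533.8200 m/s

533.8200 m/s


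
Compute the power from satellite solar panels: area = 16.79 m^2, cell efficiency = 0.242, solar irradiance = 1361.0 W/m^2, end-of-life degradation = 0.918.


P = area * eta * S * degradation
P = 16.79 * 0.242 * 1361.0 * 0.918
P = 5076.5290 W

5076.5290 W


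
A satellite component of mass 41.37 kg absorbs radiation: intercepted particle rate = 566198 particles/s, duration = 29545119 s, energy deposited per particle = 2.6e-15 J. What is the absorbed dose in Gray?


Total energy deposited = rate * time * E_per
  = 566198 * 29545119 * 2.6e-15 = 0.04349381 J
Dose = E_total / mass = 0.04349381 / 41.37
Dose = 0.001051337 Gy

0.0011 Gy


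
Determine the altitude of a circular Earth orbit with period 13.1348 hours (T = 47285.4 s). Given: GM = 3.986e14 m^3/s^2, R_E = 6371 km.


T = 47285.4 s
r = (mu*T^2/(4*pi^2))^(1/3) = (3.986e14 * 47285.4^2 / (4*pi^2))^(1/3)
r = 2.8262499e+07 m = 28262.4993 km
alt = r - R_E = 28262.4993 - 6371 = 21891.4993 km

21891.4993 km


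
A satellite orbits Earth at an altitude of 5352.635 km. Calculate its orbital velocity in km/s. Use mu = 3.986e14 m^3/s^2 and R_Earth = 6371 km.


r = R_E + alt = 6371.0 + 5352.635 = 11723.6350 km = 1.1723635e+07 m
v = sqrt(mu/r) = sqrt(3.986e14 / 1.1723635e+07) = 5830.9256 m/s = 5.8309 km/s

5.8309 km/s


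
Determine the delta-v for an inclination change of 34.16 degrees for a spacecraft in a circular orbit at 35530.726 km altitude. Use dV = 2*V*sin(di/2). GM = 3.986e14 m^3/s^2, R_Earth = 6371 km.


r = 41901.7260 km = 4.1901726e+07 m
V = sqrt(mu/r) = 3084.2721 m/s
di = 34.16 deg = 0.5962045 rad
dV = 2*V*sin(di/2) = 2*3084.2721*sin(0.2981022)
dV = 1811.7426 m/s = 1.8117 km/s

1.8117 km/s


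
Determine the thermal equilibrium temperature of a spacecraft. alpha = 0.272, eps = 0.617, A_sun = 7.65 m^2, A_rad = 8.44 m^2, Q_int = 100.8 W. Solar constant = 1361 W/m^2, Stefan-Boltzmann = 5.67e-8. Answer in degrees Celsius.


Numerator = alpha*S*A_sun + Q_int = 0.272*1361*7.65 + 100.8 = 2932.7688 W
Denominator = eps*sigma*A_rad = 0.617*5.67e-8*8.44 = 2.9526412e-07 W/K^4
T^4 = 9.9326963e+09 K^4
T = 315.6943 K = 42.5443 C

42.5443 degrees Celsius


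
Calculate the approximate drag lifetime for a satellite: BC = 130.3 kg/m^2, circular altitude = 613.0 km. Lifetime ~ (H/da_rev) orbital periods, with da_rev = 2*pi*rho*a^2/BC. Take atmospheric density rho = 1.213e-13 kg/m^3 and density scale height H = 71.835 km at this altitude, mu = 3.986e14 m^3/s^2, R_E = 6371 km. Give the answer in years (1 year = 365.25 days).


a = R_E + alt = 6984.0000 km = 6.984e+06 m
da_rev = 2*pi*rho*a^2/BC = 2*pi*1.213e-13*(6.984e+06)^2/130.3 = 0.285301934 m per revolution
N = H/da_rev = 71835.0000 m / 0.285301934 m = 251785.8856 revolutions
P = 2*pi*sqrt(a^3/mu) = 5808.5478 s
lifetime = N*P = 251785.8856 * 5808.5478 = 1.4625104e+09 s = 16927.2031 days
years = 16927.2031 / 365.25 = 46.3442 years

46.3442 years


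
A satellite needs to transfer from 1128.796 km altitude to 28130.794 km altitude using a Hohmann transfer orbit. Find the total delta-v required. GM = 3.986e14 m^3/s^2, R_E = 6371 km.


r1 = 7499.7960 km = 7.499796e+06 m
r2 = 34501.7940 km = 3.4501794e+07 m
dv1 = sqrt(mu/r1)*(sqrt(2*r2/(r1+r2)) - 1) = 2054.0274 m/s
dv2 = sqrt(mu/r2)*(1 - sqrt(2*r1/(r1+r2))) = 1367.7645 m/s
total dv = |dv1| + |dv2| = 2054.0274 + 1367.7645 = 3421.7919 m/s = 3.4218 km/s

3.4218 km/s


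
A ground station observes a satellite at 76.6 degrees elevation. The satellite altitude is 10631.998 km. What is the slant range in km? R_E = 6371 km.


h = 10631.998 km, el = 76.6 deg
d = -R_E*sin(el) + sqrt((R_E*sin(el))^2 + 2*R_E*h + h^2)
d = -6371.0000*sin(1.3369) + sqrt((6371.0000*0.9727759)^2 + 2*6371.0000*10631.998 + 10631.998^2)
d = 10741.2167 km

10741.2167 km


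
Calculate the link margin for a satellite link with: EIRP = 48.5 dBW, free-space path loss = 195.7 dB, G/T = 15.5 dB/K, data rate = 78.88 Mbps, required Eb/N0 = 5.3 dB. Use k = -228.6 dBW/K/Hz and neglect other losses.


C/N0 = EIRP - FSPL + G/T - k = 48.5 - 195.7 + 15.5 - (-228.6)
C/N0 = 96.9000 dB-Hz
R_b = 78.88 Mbps = 7.888e+07 bps -> 10*log10(R_b) = 78.9697 dB-Hz
Eb/N0 = C/N0 - 10*log10(R_b) = 96.9000 - 78.9697 = 17.9303 dB
Margin = Eb/N0 - Eb/N0_req = 17.9303 - 5.3 = 12.6303 dB (link closes)

12.6303 dB


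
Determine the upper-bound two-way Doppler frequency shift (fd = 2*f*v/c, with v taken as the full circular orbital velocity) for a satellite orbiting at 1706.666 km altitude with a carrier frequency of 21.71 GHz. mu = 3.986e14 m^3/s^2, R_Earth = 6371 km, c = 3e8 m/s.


r = 8.077666e+06 m
v = sqrt(mu/r) = 7024.6663 m/s (worst-case radial velocity)
f = 21.71 GHz = 2.171e+10 Hz
fd = 2*f*v/c = 2*2.171e+10*7024.6663/3.0e+08
fd = 1.0167034e+06 Hz

1.0167e+06 Hz


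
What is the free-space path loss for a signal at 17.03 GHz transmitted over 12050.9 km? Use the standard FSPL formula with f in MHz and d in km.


f = 17.03 GHz = 17030.0000 MHz
d = 12050.9 km
FSPL = 32.44 + 20*log10(17030.0000) + 20*log10(12050.9)
FSPL = 32.44 + 84.6243 + 81.6204
FSPL = 198.6847 dB

198.6847 dB


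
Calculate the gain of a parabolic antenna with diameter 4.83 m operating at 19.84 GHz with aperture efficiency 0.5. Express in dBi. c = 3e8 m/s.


lambda = c/f = 3e8 / 1.984e+10 = 0.01512097 m
G = eta*(pi*D/lambda)^2 = 0.5*(pi*4.83/0.01512097)^2
G = 503506.2171 (linear)
G = 10*log10(503506.2171) = 57.0200 dBi

57.0200 dBi


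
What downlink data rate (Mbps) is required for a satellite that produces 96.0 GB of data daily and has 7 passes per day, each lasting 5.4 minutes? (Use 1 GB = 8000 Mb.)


total contact time = 7 * 5.4 * 60 = 2268.0000 s
data = 96.0 GB = 768000.0000 Mb
rate = 768000.0000 / 2268.0000 = 338.6243 Mbps

338.6243 Mbps


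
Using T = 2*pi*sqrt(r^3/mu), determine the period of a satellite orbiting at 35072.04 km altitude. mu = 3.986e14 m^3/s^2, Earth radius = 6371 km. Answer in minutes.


r = 41443.0400 km = 4.144304e+07 m
T = 2*pi*sqrt(r^3/mu) = 2*pi*sqrt(7.1179481e+22 / 3.986e14)
T = 83963.1317 s = 1399.3855 min

1399.3855 minutes


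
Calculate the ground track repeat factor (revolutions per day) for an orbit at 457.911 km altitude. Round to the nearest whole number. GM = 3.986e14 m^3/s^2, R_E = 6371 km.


r = 6.828911e+06 m
T = 2*pi*sqrt(r^3/mu) = 5616.1461 s = 93.6024 min
revs/day = 1440 / 93.6024 = 15.3842
Rounded: 15 revolutions per day

15 revolutions per day


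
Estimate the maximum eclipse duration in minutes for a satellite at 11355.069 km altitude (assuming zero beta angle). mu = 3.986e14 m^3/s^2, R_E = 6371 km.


r = 17726.0690 km
T = 391.4521 min
Eclipse fraction = arcsin(R_E/r)/pi = arcsin(6371.0000/17726.0690)/pi
= arcsin(0.3594141)/pi = 0.1170235
Eclipse duration = 0.1170235 * 391.4521 = 45.8091 min

45.8091 minutes


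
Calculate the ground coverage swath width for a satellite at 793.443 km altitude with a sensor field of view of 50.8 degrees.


FOV = 50.8 deg = 0.8866273 rad
swath = 2 * alt * tan(FOV/2) = 2 * 793.443 * tan(0.4433136)
swath = 2 * 793.443 * 0.4748349
swath = 753.5089 km

753.5089 km


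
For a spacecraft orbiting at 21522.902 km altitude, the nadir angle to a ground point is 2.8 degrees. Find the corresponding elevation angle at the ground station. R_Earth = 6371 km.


r = R_E + alt = 27893.9020 km
Law of sines in the satellite / Earth-center / ground-point triangle:
  sin(nadir)/R_E = sin(90 + el)/r  =>  cos(el) = (r/R_E)*sin(nadir)
cos(el) = (27893.9020 / 6371.0000) * sin(2.8 deg) = 0.2138771
el = arccos(0.2138771) = 77.6503 deg
(Earth-central angle = 90 - nadir - el = 9.5497 deg)

77.6503 degrees


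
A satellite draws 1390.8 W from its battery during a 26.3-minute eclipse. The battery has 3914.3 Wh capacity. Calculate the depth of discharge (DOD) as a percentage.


E_used = P * t / 60 = 1390.8 * 26.3 / 60 = 609.6340 Wh
DOD = E_used / E_total * 100 = 609.6340 / 3914.3 * 100
DOD = 15.5745 %

15.5745 %


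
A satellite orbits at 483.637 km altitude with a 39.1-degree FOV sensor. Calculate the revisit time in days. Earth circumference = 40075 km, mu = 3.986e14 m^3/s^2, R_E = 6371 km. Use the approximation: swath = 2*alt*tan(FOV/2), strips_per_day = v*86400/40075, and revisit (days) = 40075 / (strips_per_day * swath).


swath = 2*483.637*tan(0.3412119) = 343.4799 km
v = sqrt(mu/r) = 7625.6421 m/s = 7.6256 km/s
strips/day = v*86400/40075 = 7.6256*86400/40075 = 16.4406
coverage/day = strips * swath = 16.4406 * 343.4799 = 5647.0028 km
revisit = 40075 / 5647.0028 = 7.0967 days

7.0967 days


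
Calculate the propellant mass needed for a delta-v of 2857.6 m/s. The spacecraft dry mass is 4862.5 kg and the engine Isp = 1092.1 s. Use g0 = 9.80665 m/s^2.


ve = Isp * g0 = 1092.1 * 9.80665 = 10709.842465 m/s
mass ratio = exp(dv/ve) = exp(2857.6/10709.842465) = 1.30580536
m_prop = m_dry * (mr - 1) = 4862.5 * (1.30580536 - 1)
m_prop = 1486.9786 kg

1486.9786 kg


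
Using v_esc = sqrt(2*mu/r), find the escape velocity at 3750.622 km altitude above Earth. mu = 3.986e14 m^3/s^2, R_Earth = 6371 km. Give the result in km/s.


r = 6371.0 + 3750.622 = 10121.6220 km = 1.0121622e+07 m
v_esc = sqrt(2*mu/r) = sqrt(2*3.986e14 / 1.0121622e+07)
v_esc = 8874.8003 m/s = 8.8748 km/s

8.8748 km/s


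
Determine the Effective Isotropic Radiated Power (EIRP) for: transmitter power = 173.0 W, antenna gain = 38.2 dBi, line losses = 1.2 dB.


Pt = 173.0 W = 22.3805 dBW
EIRP = Pt_dBW + Gt - losses = 22.3805 + 38.2 - 1.2 = 59.3805 dBW

59.3805 dBW


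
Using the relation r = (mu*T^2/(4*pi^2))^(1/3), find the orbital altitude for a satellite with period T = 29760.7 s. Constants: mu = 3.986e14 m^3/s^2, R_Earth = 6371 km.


T = 29760.7 s
r = (mu*T^2/(4*pi^2))^(1/3) = (3.986e14 * 29760.7^2 / (4*pi^2))^(1/3)
r = 2.0756523e+07 m = 20756.5234 km
alt = r - R_E = 20756.5234 - 6371 = 14385.5234 km

14385.5234 km


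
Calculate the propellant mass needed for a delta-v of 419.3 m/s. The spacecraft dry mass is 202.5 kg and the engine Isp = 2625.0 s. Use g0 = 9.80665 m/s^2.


ve = Isp * g0 = 2625.0 * 9.80665 = 25742.456250 m/s
mass ratio = exp(dv/ve) = exp(419.3/25742.456250) = 1.01642164
m_prop = m_dry * (mr - 1) = 202.5 * (1.01642164 - 1)
m_prop = 3.3254 kg

3.3254 kg


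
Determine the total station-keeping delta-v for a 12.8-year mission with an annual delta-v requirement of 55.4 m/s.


dV = rate * years = 55.4 * 12.8
dV = 709.1200 m/s

709.1200 m/s


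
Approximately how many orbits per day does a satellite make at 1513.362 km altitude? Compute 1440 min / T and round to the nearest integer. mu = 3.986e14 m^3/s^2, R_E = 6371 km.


r = 7.884362e+06 m
T = 2*pi*sqrt(r^3/mu) = 6967.2446 s = 116.1207 min
revs/day = 1440 / 116.1207 = 12.4009
Rounded: 12 revolutions per day

12 revolutions per day


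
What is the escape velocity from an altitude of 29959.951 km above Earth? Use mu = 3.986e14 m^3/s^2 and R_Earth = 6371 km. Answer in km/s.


r = 6371.0 + 29959.951 = 36330.9510 km = 3.6330951e+07 m
v_esc = sqrt(2*mu/r) = sqrt(2*3.986e14 / 3.6330951e+07)
v_esc = 4684.3060 m/s = 4.6843 km/s

4.6843 km/s


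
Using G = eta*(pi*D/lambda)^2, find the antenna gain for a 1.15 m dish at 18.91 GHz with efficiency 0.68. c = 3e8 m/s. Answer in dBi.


lambda = c/f = 3e8 / 1.891e+10 = 0.01586462 m
G = eta*(pi*D/lambda)^2 = 0.68*(pi*1.15/0.01586462)^2
G = 35265.0811 (linear)
G = 10*log10(35265.0811) = 45.4734 dBi

45.4734 dBi


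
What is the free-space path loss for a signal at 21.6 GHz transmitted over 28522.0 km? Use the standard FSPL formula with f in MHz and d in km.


f = 21.6 GHz = 21600.0000 MHz
d = 28522.0 km
FSPL = 32.44 + 20*log10(21600.0000) + 20*log10(28522.0)
FSPL = 32.44 + 86.6891 + 89.1036
FSPL = 208.2327 dB

208.2327 dB


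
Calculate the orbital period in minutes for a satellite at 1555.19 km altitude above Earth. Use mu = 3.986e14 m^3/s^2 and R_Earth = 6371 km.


r = 7926.1900 km = 7.92619e+06 m
T = 2*pi*sqrt(r^3/mu) = 2*pi*sqrt(4.9795883e+20 / 3.986e14)
T = 7022.7618 s = 117.0460 min

117.0460 minutes


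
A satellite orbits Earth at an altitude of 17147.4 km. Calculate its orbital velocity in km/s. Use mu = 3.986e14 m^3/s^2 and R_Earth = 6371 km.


r = R_E + alt = 6371.0 + 17147.4 = 23518.4000 km = 2.35184e+07 m
v = sqrt(mu/r) = sqrt(3.986e14 / 2.35184e+07) = 4116.8473 m/s = 4.1168 km/s

4.1168 km/s


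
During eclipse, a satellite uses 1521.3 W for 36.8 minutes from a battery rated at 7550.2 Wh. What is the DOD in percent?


E_used = P * t / 60 = 1521.3 * 36.8 / 60 = 933.0640 Wh
DOD = E_used / E_total * 100 = 933.0640 / 7550.2 * 100
DOD = 12.3581 %

12.3581 %


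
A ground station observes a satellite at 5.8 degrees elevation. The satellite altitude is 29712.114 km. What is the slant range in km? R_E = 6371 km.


h = 29712.114 km, el = 5.8 deg
d = -R_E*sin(el) + sqrt((R_E*sin(el))^2 + 2*R_E*h + h^2)
d = -6371.0000*sin(0.1012291) + sqrt((6371.0000*0.1010563)^2 + 2*6371.0000*29712.114 + 29712.114^2)
d = 34878.2197 km

34878.2197 km


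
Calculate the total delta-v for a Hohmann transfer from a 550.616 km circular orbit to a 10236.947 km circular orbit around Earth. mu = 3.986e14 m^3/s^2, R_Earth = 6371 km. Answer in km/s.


r1 = 6921.6160 km = 6.921616e+06 m
r2 = 16607.9470 km = 1.6607947e+07 m
dv1 = sqrt(mu/r1)*(sqrt(2*r2/(r1+r2)) - 1) = 1427.6971 m/s
dv2 = sqrt(mu/r2)*(1 - sqrt(2*r1/(r1+r2))) = 1141.3331 m/s
total dv = |dv1| + |dv2| = 1427.6971 + 1141.3331 = 2569.0303 m/s = 2.5690 km/s

2.5690 km/s


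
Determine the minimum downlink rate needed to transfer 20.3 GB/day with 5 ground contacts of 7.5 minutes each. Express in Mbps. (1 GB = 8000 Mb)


total contact time = 5 * 7.5 * 60 = 2250.0000 s
data = 20.3 GB = 162400.0000 Mb
rate = 162400.0000 / 2250.0000 = 72.1778 Mbps

72.1778 Mbps


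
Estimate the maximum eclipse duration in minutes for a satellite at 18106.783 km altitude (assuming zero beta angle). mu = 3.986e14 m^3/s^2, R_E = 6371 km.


r = 24477.7830 km
T = 635.2111 min
Eclipse fraction = arcsin(R_E/r)/pi = arcsin(6371.0000/24477.7830)/pi
= arcsin(0.2602768)/pi = 0.08381383
Eclipse duration = 0.08381383 * 635.2111 = 53.2395 min

53.2395 minutes


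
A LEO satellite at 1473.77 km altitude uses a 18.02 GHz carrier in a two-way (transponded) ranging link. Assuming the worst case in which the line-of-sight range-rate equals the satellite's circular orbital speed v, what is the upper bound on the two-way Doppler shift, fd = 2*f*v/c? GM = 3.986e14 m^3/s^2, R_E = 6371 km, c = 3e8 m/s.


r = 7.84477e+06 m
v = sqrt(mu/r) = 7128.1781 m/s (worst-case radial velocity)
f = 18.02 GHz = 1.802e+10 Hz
fd = 2*f*v/c = 2*1.802e+10*7128.1781/3.0e+08
fd = 856331.7908 Hz

856331.7908 Hz


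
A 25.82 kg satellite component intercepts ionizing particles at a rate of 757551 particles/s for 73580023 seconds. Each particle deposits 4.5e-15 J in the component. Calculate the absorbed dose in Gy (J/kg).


Total energy deposited = rate * time * E_per
  = 757551 * 73580023 * 4.5e-15 = 0.2508328 J
Dose = E_total / mass = 0.2508328 / 25.82
Dose = 0.00971467 Gy

0.0097 Gy


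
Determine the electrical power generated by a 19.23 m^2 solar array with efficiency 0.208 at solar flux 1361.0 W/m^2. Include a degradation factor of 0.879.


P = area * eta * S * degradation
P = 19.23 * 0.208 * 1361.0 * 0.879
P = 4785.0846 W

4785.0846 W


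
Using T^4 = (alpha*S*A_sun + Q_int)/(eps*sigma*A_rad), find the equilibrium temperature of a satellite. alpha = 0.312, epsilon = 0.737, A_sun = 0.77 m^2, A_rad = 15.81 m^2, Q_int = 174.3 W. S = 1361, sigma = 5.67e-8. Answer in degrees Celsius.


Numerator = alpha*S*A_sun + Q_int = 0.312*1361*0.77 + 174.3 = 501.2666 W
Denominator = eps*sigma*A_rad = 0.737*5.67e-8*15.81 = 6.606667e-07 W/K^4
T^4 = 7.5872848e+08 K^4
T = 165.9669 K = -107.1831 C

-107.1831 degrees Celsius


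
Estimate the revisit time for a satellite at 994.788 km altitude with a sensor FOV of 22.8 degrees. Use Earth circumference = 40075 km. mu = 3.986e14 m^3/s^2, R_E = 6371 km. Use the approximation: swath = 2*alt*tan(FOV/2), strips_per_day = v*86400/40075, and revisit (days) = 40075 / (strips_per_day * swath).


swath = 2*994.788*tan(0.1989675) = 401.1689 km
v = sqrt(mu/r) = 7356.2934 m/s = 7.3563 km/s
strips/day = v*86400/40075 = 7.3563*86400/40075 = 15.8599
coverage/day = strips * swath = 15.8599 * 401.1689 = 6362.4810 km
revisit = 40075 / 6362.4810 = 6.2986 days

6.2986 days


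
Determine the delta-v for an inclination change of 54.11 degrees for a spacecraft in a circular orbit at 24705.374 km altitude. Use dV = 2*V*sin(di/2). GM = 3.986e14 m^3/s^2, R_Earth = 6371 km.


r = 31076.3740 km = 3.1076374e+07 m
V = sqrt(mu/r) = 3581.4053 m/s
di = 54.11 deg = 0.9443977 rad
dV = 2*V*sin(di/2) = 2*3581.4053*sin(0.4721988)
dV = 3257.9729 m/s = 3.2580 km/s

3.2580 km/s


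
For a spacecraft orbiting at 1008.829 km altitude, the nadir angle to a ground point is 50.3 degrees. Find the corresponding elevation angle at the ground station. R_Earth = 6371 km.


r = R_E + alt = 7379.8290 km
Law of sines in the satellite / Earth-center / ground-point triangle:
  sin(nadir)/R_E = sin(90 + el)/r  =>  cos(el) = (r/R_E)*sin(nadir)
cos(el) = (7379.8290 / 6371.0000) * sin(50.3 deg) = 0.8912317
el = arccos(0.8912317) = 26.9716 deg
(Earth-central angle = 90 - nadir - el = 12.7284 deg)

26.9716 degrees


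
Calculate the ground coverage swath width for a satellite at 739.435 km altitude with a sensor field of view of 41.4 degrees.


FOV = 41.4 deg = 0.7225663 rad
swath = 2 * alt * tan(FOV/2) = 2 * 739.435 * tan(0.3612832)
swath = 2 * 739.435 * 0.3778685
swath = 558.8184 km

558.8184 km


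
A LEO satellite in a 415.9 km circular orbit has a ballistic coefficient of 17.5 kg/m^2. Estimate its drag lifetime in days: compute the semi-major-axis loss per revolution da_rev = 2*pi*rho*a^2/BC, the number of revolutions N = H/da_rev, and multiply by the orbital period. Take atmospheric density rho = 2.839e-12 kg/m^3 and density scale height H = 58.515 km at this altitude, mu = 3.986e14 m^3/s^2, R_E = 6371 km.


a = R_E + alt = 6786.9000 km = 6.7869e+06 m
da_rev = 2*pi*rho*a^2/BC = 2*pi*2.839e-12*(6.7869e+06)^2/17.5 = 46.951569 m per revolution
N = H/da_rev = 58515.0000 m / 46.951569 m = 1246.2842 revolutions
P = 2*pi*sqrt(a^3/mu) = 5564.4007 s
lifetime = N*P = 1246.2842 * 5564.4007 = 6.9348248e+06 s = 80.2642 days

80.2642 days


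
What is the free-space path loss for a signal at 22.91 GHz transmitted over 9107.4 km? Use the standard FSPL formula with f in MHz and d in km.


f = 22.91 GHz = 22910.0000 MHz
d = 9107.4 km
FSPL = 32.44 + 20*log10(22910.0000) + 20*log10(9107.4)
FSPL = 32.44 + 87.2005 + 79.1879
FSPL = 198.8284 dB

198.8284 dB


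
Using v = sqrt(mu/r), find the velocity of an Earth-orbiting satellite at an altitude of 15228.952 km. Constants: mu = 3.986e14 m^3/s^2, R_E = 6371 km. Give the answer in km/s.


r = R_E + alt = 6371.0 + 15228.952 = 21599.9520 km = 2.1599952e+07 m
v = sqrt(mu/r) = sqrt(3.986e14 / 2.1599952e+07) = 4295.7822 m/s = 4.2958 km/s

4.2958 km/s


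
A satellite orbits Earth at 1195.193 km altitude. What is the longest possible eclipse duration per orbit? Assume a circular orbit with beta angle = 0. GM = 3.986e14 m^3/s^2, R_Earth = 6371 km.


r = 7566.1930 km
T = 109.1632 min
Eclipse fraction = arcsin(R_E/r)/pi = arcsin(6371.0000/7566.1930)/pi
= arcsin(0.8420351)/pi = 0.3186425
Eclipse duration = 0.3186425 * 109.1632 = 34.7840 min

34.7840 minutes


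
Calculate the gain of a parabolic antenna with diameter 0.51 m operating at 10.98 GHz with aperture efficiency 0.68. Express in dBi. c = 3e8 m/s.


lambda = c/f = 3e8 / 1.098e+10 = 0.0273224 m
G = eta*(pi*D/lambda)^2 = 0.68*(pi*0.51/0.0273224)^2
G = 2338.3590 (linear)
G = 10*log10(2338.3590) = 33.6891 dBi

33.6891 dBi


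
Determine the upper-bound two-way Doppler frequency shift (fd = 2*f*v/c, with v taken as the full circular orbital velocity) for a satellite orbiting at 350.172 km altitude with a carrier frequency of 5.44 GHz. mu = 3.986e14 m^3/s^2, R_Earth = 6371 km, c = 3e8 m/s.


r = 6.721172e+06 m
v = sqrt(mu/r) = 7700.9826 m/s (worst-case radial velocity)
f = 5.44 GHz = 5.44e+09 Hz
fd = 2*f*v/c = 2*5.44e+09*7700.9826/3.0e+08
fd = 279288.9692 Hz

279288.9692 Hz


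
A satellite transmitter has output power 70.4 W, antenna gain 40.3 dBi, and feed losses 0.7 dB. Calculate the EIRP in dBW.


Pt = 70.4 W = 18.4757 dBW
EIRP = Pt_dBW + Gt - losses = 18.4757 + 40.3 - 0.7 = 58.0757 dBW

58.0757 dBW


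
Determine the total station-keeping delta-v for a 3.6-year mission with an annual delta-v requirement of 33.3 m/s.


dV = rate * years = 33.3 * 3.6
dV = 119.8800 m/s

119.8800 m/s


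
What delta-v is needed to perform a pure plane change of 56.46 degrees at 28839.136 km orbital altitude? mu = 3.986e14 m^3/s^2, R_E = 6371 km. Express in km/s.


r = 35210.1360 km = 3.5210136e+07 m
V = sqrt(mu/r) = 3364.6105 m/s
di = 56.46 deg = 0.9854129 rad
dV = 2*V*sin(di/2) = 2*3364.6105*sin(0.4927064)
dV = 3183.0033 m/s = 3.1830 km/s

3.1830 km/s


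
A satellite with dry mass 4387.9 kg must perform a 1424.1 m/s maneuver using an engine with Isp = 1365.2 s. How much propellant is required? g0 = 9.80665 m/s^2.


ve = Isp * g0 = 1365.2 * 9.80665 = 13388.038580 m/s
mass ratio = exp(dv/ve) = exp(1424.1/13388.038580) = 1.11223452
m_prop = m_dry * (mr - 1) = 4387.9 * (1.11223452 - 1)
m_prop = 492.4738 kg

492.4738 kg


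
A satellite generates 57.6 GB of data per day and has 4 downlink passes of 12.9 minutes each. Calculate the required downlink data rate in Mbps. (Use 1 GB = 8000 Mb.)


total contact time = 4 * 12.9 * 60 = 3096.0000 s
data = 57.6 GB = 460800.0000 Mb
rate = 460800.0000 / 3096.0000 = 148.8372 Mbps

148.8372 Mbps


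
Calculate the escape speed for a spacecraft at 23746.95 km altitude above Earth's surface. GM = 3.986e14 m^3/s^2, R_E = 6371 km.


r = 6371.0 + 23746.95 = 30117.9500 km = 3.011795e+07 m
v_esc = sqrt(2*mu/r) = sqrt(2*3.986e14 / 3.011795e+07)
v_esc = 5144.8290 m/s = 5.1448 km/s

5.1448 km/s


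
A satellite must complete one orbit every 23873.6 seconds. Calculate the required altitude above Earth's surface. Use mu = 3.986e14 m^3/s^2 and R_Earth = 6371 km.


T = 23873.6 s
r = (mu*T^2/(4*pi^2))^(1/3) = (3.986e14 * 23873.6^2 / (4*pi^2))^(1/3)
r = 1.7919991e+07 m = 17919.9913 km
alt = r - R_E = 17919.9913 - 6371 = 11548.9913 km

11548.9913 km


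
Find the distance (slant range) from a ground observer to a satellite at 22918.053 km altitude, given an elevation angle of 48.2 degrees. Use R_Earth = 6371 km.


h = 22918.053 km, el = 48.2 deg
d = -R_E*sin(el) + sqrt((R_E*sin(el))^2 + 2*R_E*h + h^2)
d = -6371.0000*sin(0.8412487) + sqrt((6371.0000*0.745476)^2 + 2*6371.0000*22918.053 + 22918.053^2)
d = 24230.1522 km

24230.1522 km


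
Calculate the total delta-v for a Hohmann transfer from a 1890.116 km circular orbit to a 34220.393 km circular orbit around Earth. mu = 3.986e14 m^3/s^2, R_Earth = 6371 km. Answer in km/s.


r1 = 8261.1160 km = 8.261116e+06 m
r2 = 40591.3930 km = 4.0591393e+07 m
dv1 = sqrt(mu/r1)*(sqrt(2*r2/(r1+r2)) - 1) = 2008.1955 m/s
dv2 = sqrt(mu/r2)*(1 - sqrt(2*r1/(r1+r2))) = 1311.2632 m/s
total dv = |dv1| + |dv2| = 2008.1955 + 1311.2632 = 3319.4587 m/s = 3.3195 km/s

3.3195 km/s


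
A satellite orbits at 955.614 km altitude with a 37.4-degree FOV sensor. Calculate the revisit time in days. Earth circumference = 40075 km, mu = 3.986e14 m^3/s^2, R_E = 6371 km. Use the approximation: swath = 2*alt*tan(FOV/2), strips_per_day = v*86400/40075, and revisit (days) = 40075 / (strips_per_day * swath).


swath = 2*955.614*tan(0.3263766) = 646.9150 km
v = sqrt(mu/r) = 7375.9335 m/s = 7.3759 km/s
strips/day = v*86400/40075 = 7.3759*86400/40075 = 15.9022
coverage/day = strips * swath = 15.9022 * 646.9150 = 10287.3713 km
revisit = 40075 / 10287.3713 = 3.8956 days

3.8956 days


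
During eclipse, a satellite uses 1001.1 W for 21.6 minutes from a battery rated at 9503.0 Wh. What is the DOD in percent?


E_used = P * t / 60 = 1001.1 * 21.6 / 60 = 360.3960 Wh
DOD = E_used / E_total * 100 = 360.3960 / 9503.0 * 100
DOD = 3.7924 %

3.7924 %


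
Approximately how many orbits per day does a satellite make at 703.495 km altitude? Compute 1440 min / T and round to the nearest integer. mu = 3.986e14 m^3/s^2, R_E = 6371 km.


r = 7.074495e+06 m
T = 2*pi*sqrt(r^3/mu) = 5921.8089 s = 98.6968 min
revs/day = 1440 / 98.6968 = 14.5901
Rounded: 15 revolutions per day

15 revolutions per day


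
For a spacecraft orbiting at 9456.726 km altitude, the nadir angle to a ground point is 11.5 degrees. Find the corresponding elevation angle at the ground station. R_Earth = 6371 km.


r = R_E + alt = 15827.7260 km
Law of sines in the satellite / Earth-center / ground-point triangle:
  sin(nadir)/R_E = sin(90 + el)/r  =>  cos(el) = (r/R_E)*sin(nadir)
cos(el) = (15827.7260 / 6371.0000) * sin(11.5 deg) = 0.4952976
el = arccos(0.4952976) = 60.3106 deg
(Earth-central angle = 90 - nadir - el = 18.1894 deg)

60.3106 degrees


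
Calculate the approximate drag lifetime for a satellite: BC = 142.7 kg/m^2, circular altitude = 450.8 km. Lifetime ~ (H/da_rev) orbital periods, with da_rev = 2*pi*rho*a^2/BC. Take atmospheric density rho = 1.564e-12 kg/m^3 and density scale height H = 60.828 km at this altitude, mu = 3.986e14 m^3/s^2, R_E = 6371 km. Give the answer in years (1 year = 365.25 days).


a = R_E + alt = 6821.8000 km = 6.8218e+06 m
da_rev = 2*pi*rho*a^2/BC = 2*pi*1.564e-12*(6.8218e+06)^2/142.7 = 3.204724 m per revolution
N = H/da_rev = 60828.0000 m / 3.204724 m = 18980.7307 revolutions
P = 2*pi*sqrt(a^3/mu) = 5607.3762 s
lifetime = N*P = 18980.7307 * 5607.3762 = 1.064321e+08 s = 1231.8530 days
years = 1231.8530 / 365.25 = 3.3726 years

3.3726 years


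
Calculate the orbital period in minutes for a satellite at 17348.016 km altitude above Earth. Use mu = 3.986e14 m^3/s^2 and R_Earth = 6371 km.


r = 23719.0160 km = 2.3719016e+07 m
T = 2*pi*sqrt(r^3/mu) = 2*pi*sqrt(1.3344122e+22 / 3.986e14)
T = 36354.3365 s = 605.9056 min

605.9056 minutes


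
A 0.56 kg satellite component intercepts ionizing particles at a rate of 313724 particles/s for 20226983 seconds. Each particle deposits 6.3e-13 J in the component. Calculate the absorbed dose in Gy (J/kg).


Total energy deposited = rate * time * E_per
  = 313724 * 20226983 * 6.3e-13 = 3.9978 J
Dose = E_total / mass = 3.9978 / 0.56
Dose = 7.1389 Gy

7.1389 Gy


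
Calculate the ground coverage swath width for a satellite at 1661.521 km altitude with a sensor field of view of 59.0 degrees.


FOV = 59.0 deg = 1.0297 rad
swath = 2 * alt * tan(FOV/2) = 2 * 1661.521 * tan(0.5148721)
swath = 2 * 1661.521 * 0.5657728
swath = 1880.0867 km

1880.0867 km


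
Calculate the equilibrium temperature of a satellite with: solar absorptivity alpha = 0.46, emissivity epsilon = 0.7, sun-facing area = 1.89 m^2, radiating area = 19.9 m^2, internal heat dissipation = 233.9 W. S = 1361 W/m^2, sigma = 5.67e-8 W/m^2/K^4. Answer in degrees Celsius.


Numerator = alpha*S*A_sun + Q_int = 0.46*1361*1.89 + 233.9 = 1417.1534 W
Denominator = eps*sigma*A_rad = 0.7*5.67e-8*19.9 = 7.89831e-07 W/K^4
T^4 = 1.7942489e+09 K^4
T = 205.8120 K = -67.3380 C

-67.3380 degrees Celsius


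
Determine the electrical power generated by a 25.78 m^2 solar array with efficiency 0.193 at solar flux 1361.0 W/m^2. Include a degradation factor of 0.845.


P = area * eta * S * degradation
P = 25.78 * 0.193 * 1361.0 * 0.845
P = 5722.0949 W

5722.0949 W


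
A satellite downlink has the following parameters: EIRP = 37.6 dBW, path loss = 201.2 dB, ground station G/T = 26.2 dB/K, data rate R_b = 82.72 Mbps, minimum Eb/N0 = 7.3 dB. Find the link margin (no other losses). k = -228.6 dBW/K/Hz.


C/N0 = EIRP - FSPL + G/T - k = 37.6 - 201.2 + 26.2 - (-228.6)
C/N0 = 91.2000 dB-Hz
R_b = 82.72 Mbps = 8.272e+07 bps -> 10*log10(R_b) = 79.1761 dB-Hz
Eb/N0 = C/N0 - 10*log10(R_b) = 91.2000 - 79.1761 = 12.0239 dB
Margin = Eb/N0 - Eb/N0_req = 12.0239 - 7.3 = 4.7239 dB (link closes)

4.7239 dB


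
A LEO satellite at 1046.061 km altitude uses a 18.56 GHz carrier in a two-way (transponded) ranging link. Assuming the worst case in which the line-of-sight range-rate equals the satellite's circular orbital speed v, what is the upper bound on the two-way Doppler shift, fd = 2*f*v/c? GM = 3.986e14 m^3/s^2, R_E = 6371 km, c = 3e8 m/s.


r = 7.417061e+06 m
v = sqrt(mu/r) = 7330.8228 m/s (worst-case radial velocity)
f = 18.56 GHz = 1.856e+10 Hz
fd = 2*f*v/c = 2*1.856e+10*7330.8228/3.0e+08
fd = 907067.1409 Hz

907067.1409 Hz


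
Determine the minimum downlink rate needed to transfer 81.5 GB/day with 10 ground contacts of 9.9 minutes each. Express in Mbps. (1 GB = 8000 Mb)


total contact time = 10 * 9.9 * 60 = 5940.0000 s
data = 81.5 GB = 652000.0000 Mb
rate = 652000.0000 / 5940.0000 = 109.7643 Mbps

109.7643 Mbps


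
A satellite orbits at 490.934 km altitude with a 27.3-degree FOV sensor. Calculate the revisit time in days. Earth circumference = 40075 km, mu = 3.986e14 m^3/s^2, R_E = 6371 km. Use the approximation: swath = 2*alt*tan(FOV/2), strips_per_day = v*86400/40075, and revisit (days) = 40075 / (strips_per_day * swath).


swath = 2*490.934*tan(0.2382374) = 238.4461 km
v = sqrt(mu/r) = 7621.5864 m/s = 7.6216 km/s
strips/day = v*86400/40075 = 7.6216*86400/40075 = 16.4318
coverage/day = strips * swath = 16.4318 * 238.4461 = 3918.1019 km
revisit = 40075 / 3918.1019 = 10.2282 days

10.2282 days


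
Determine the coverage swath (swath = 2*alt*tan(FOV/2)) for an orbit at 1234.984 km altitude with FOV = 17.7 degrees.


FOV = 17.7 deg = 0.3089233 rad
swath = 2 * alt * tan(FOV/2) = 2 * 1234.984 * tan(0.1544616)
swath = 2 * 1234.984 * 0.1557019
swath = 384.5787 km

384.5787 km


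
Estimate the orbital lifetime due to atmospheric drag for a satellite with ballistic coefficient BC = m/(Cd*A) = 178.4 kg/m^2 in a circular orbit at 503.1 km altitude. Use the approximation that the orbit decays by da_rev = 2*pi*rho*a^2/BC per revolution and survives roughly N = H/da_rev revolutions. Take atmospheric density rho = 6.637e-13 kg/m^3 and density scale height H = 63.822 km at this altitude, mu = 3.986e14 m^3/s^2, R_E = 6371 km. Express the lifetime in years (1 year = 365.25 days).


a = R_E + alt = 6874.1000 km = 6.8741e+06 m
da_rev = 2*pi*rho*a^2/BC = 2*pi*6.637e-13*(6.8741e+06)^2/178.4 = 1.104558 m per revolution
N = H/da_rev = 63822.0000 m / 1.104558 m = 57780.5780 revolutions
P = 2*pi*sqrt(a^3/mu) = 5671.9839 s
lifetime = N*P = 57780.5780 * 5671.9839 = 3.2773051e+08 s = 3793.1772 days
years = 3793.1772 / 365.25 = 10.3852 years

10.3852 years


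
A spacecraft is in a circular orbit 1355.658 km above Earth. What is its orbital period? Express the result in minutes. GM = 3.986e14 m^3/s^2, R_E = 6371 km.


r = 7726.6580 km = 7.726658e+06 m
T = 2*pi*sqrt(r^3/mu) = 2*pi*sqrt(4.6129109e+20 / 3.986e14)
T = 6759.2538 s = 112.6542 min

112.6542 minutes


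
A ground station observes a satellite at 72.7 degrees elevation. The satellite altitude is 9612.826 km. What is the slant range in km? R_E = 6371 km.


h = 9612.826 km, el = 72.7 deg
d = -R_E*sin(el) + sqrt((R_E*sin(el))^2 + 2*R_E*h + h^2)
d = -6371.0000*sin(1.2689) + sqrt((6371.0000*0.9547608)^2 + 2*6371.0000*9612.826 + 9612.826^2)
d = 9788.3650 km

9788.3650 km


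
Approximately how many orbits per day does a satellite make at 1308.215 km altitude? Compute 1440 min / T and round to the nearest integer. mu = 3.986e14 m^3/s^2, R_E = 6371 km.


r = 7.679215e+06 m
T = 2*pi*sqrt(r^3/mu) = 6697.0950 s = 111.6183 min
revs/day = 1440 / 111.6183 = 12.9011
Rounded: 13 revolutions per day

13 revolutions per day


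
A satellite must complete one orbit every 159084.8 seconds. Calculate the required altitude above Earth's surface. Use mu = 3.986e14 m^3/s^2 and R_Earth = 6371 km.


T = 159084.8 s
r = (mu*T^2/(4*pi^2))^(1/3) = (3.986e14 * 159084.8^2 / (4*pi^2))^(1/3)
r = 6.3456821e+07 m = 63456.8208 km
alt = r - R_E = 63456.8208 - 6371 = 57085.8208 km

57085.8208 km


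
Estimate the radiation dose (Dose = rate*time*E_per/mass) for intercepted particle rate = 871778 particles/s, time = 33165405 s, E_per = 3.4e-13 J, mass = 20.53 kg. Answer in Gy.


Total energy deposited = rate * time * E_per
  = 871778 * 33165405 * 3.4e-13 = 9.8304 J
Dose = E_total / mass = 9.8304 / 20.53
Dose = 0.4788298 Gy

0.4788 Gy


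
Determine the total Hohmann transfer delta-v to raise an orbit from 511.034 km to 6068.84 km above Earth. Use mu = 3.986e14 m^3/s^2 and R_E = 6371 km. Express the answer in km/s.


r1 = 6882.0340 km = 6.882034e+06 m
r2 = 12439.8400 km = 1.243984e+07 m
dv1 = sqrt(mu/r1)*(sqrt(2*r2/(r1+r2)) - 1) = 1025.4598 m/s
dv2 = sqrt(mu/r2)*(1 - sqrt(2*r1/(r1+r2))) = 882.9814 m/s
total dv = |dv1| + |dv2| = 1025.4598 + 882.9814 = 1908.4412 m/s = 1.9084 km/s

1.9084 km/s


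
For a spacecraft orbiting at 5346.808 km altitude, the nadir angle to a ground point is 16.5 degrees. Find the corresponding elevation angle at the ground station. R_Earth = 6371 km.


r = R_E + alt = 11717.8080 km
Law of sines in the satellite / Earth-center / ground-point triangle:
  sin(nadir)/R_E = sin(90 + el)/r  =>  cos(el) = (r/R_E)*sin(nadir)
cos(el) = (11717.8080 / 6371.0000) * sin(16.5 deg) = 0.5223728
el = arccos(0.5223728) = 58.5084 deg
(Earth-central angle = 90 - nadir - el = 14.9916 deg)

58.5084 degrees


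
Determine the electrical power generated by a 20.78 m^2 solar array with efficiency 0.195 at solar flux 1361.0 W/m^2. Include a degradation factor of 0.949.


P = area * eta * S * degradation
P = 20.78 * 0.195 * 1361.0 * 0.949
P = 5233.6478 W

5233.6478 W


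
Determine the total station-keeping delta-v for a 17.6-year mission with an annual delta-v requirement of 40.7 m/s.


dV = rate * years = 40.7 * 17.6
dV = 716.3200 m/s

716.3200 m/s


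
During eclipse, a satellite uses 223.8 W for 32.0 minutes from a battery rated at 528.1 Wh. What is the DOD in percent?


E_used = P * t / 60 = 223.8 * 32.0 / 60 = 119.3600 Wh
DOD = E_used / E_total * 100 = 119.3600 / 528.1 * 100
DOD = 22.6018 %

22.6018 %


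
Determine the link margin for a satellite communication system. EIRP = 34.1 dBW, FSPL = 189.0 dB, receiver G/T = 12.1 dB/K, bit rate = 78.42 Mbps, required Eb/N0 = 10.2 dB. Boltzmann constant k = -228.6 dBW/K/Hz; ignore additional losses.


C/N0 = EIRP - FSPL + G/T - k = 34.1 - 189.0 + 12.1 - (-228.6)
C/N0 = 85.8000 dB-Hz
R_b = 78.42 Mbps = 7.842e+07 bps -> 10*log10(R_b) = 78.9443 dB-Hz
Eb/N0 = C/N0 - 10*log10(R_b) = 85.8000 - 78.9443 = 6.8557 dB
Margin = Eb/N0 - Eb/N0_req = 6.8557 - 10.2 = -3.3443 dB (negative margin: link does not close)

-3.3443 dB


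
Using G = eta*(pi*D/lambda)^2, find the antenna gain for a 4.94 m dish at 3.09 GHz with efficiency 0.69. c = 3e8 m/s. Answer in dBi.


lambda = c/f = 3e8 / 3.09e+09 = 0.09708738 m
G = eta*(pi*D/lambda)^2 = 0.69*(pi*4.94/0.09708738)^2
G = 17631.0097 (linear)
G = 10*log10(17631.0097) = 42.4628 dBi

42.4628 dBi


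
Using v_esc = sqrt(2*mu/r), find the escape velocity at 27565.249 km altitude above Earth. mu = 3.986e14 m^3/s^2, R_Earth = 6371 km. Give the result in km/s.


r = 6371.0 + 27565.249 = 33936.2490 km = 3.3936249e+07 m
v_esc = sqrt(2*mu/r) = sqrt(2*3.986e14 / 3.3936249e+07)
v_esc = 4846.7624 m/s = 4.8468 km/s

4.8468 km/s
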